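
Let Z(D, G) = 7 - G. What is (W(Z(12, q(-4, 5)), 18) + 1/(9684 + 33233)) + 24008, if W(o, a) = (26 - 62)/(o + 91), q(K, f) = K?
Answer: 17515715227/729589 ≈ 24008.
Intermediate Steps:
W(o, a) = -36/(91 + o)
(W(Z(12, q(-4, 5)), 18) + 1/(9684 + 33233)) + 24008 = (-36/(91 + (7 - 1*(-4))) + 1/(9684 + 33233)) + 24008 = (-36/(91 + (7 + 4)) + 1/42917) + 24008 = (-36/(91 + 11) + 1/42917) + 24008 = (-36/102 + 1/42917) + 24008 = (-36*1/102 + 1/42917) + 24008 = (-6/17 + 1/42917) + 24008 = -257485/729589 + 24008 = 17515715227/729589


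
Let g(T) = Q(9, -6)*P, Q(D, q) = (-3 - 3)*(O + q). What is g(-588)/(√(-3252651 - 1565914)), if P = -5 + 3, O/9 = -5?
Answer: 36*I*√4818565/283445 ≈ 0.2788*I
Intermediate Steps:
O = -45 (O = 9*(-5) = -45)
Q(D, q) = 270 - 6*q (Q(D, q) = (-3 - 3)*(-45 + q) = -6*(-45 + q) = 270 - 6*q)
P = -2
g(T) = -612 (g(T) = (270 - 6*(-6))*(-2) = (270 + 36)*(-2) = 306*(-2) = -612)
g(-588)/(√(-3252651 - 1565914)) = -612/√(-3252651 - 1565914) = -612*(-I*√4818565/4818565) = -(-36)*I*√4818565/283445 = 36*I*√4818565/283445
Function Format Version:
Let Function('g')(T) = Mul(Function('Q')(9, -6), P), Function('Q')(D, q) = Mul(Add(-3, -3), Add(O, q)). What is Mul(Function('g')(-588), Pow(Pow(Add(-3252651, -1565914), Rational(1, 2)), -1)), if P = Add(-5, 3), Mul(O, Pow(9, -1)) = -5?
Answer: Mul(Rational(36, 283445), I, Pow(4818565, Rational(1, 2))) ≈ Mul(0.27880, I)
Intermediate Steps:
O = -45 (O = Mul(9, -5) = -45)
Function('Q')(D, q) = Add(270, Mul(-6, q)) (Function('Q')(D, q) = Mul(Add(-3, -3), Add(-45, q)) = Mul(-6, Add(-45, q)) = Add(270, Mul(-6, q)))
P = -2
Function('g')(T) = -612 (Function('g')(T) = Mul(Add(270, Mul(-6, -6)), -2) = Mul(Add(270, 36), -2) = Mul(306, -2) = -612)
Mul(Function('g')(-588), Pow(Pow(Add(-3252651, -1565914), Rational(1, 2)), -1)) = Mul(-612, Pow(Pow(Add(-3252651, -1565914), Rational(1, 2)), -1)) = Mul(-612, Pow(Pow(-4818565, Rational(1, 2)), -1)) = Mul(-612, Pow(Mul(I, Pow(4818565, Rational(1, 2))), -1)) = Mul(-612, Mul(Rational(-1, 4818565), I, Pow(4818565, Rational(1, 2)))) = Mul(Rational(36, 283445), I, Pow(4818565, Rational(1, 2)))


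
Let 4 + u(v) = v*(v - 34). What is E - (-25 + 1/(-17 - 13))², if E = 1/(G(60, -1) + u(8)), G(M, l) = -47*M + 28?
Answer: -105891244/168975 ≈ -626.67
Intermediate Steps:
G(M, l) = 28 - 47*M
u(v) = -4 + v*(-34 + v) (u(v) = -4 + v*(v - 34) = -4 + v*(-34 + v))
E = -1/3004 (E = 1/((28 - 47*60) + (-4 + 8² - 34*8)) = 1/((28 - 2820) + (-4 + 64 - 272)) = 1/(-2792 - 212) = 1/(-3004) = -1/3004 ≈ -0.00033289)
E - (-25 + 1/(-17 - 13))² = -1/3004 - (-25 + 1/(-17 - 13))² = -1/3004 - (-25 + 1/(-30))² = -1/3004 - (-25 - 1/30)² = -1/3004 - (-751/30)² = -1/3004 - 1*564001/900 = -1/3004 - 564001/900 = -105891244/168975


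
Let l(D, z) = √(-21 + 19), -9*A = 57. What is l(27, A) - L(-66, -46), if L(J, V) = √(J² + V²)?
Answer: -2*√1618 + I*√2 ≈ -80.449 + 1.4142*I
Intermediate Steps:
A = -19/3 (A = -⅑*57 = -19/3 ≈ -6.3333)
l(D, z) = I*√2 (l(D, z) = √(-2) = I*√2)
l(27, A) - L(-66, -46) = I*√2 - √((-66)² + (-46)²) = I*√2 - √(4356 + 2116) = I*√2 - √6472 = I*√2 - 2*√1618 = -2*√1618 + I*√2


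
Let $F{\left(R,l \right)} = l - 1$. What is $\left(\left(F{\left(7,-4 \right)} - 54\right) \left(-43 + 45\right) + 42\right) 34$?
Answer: $-2584$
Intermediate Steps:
$F{\left(R,l \right)} = -1 + l$ ($F{\left(R,l \right)} = l - 1 = -1 + l$)
$\left(\left(F{\left(7,-4 \right)} - 54\right) \left(-43 + 45\right) + 42\right) 34 = \left(\left(\left(-1 - 4\right) - 54\right) \left(-43 + 45\right) + 42\right) 34 = \left(\left(-5 - 54\right) 2 + 42\right) 34 = \left(\left(-59\right) 2 + 42\right) 34 = \left(-118 + 42\right) 34 = \left(-76\right) 34 = -2584$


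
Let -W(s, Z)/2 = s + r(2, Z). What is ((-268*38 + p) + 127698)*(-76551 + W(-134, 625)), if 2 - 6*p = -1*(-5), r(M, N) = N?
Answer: -18222348391/2 ≈ -9.1112e+9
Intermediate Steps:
p = -1/2 (p = 1/3 - (-1)*(-5)/6 = 1/3 - 1/6*5 = 1/3 - 5/6 = -1/2 ≈ -0.50000)
W(s, Z) = -2*Z - 2*s (W(s, Z) = -2*(s + Z) = -2*(Z + s) = -2*Z - 2*s)
((-268*38 + p) + 127698)*(-76551 + W(-134, 625)) = ((-268*38 - 1/2) + 127698)*(-76551 + (-2*625 - 2*(-134))) = ((-10184 - 1/2) + 127698)*(-76551 + (-1250 + 268)) = (-20369/2 + 127698)*(-76551 - 982) = (235027/2)*(-77533) = -18222348391/2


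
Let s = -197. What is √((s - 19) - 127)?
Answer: 7*I*√7 ≈ 18.52*I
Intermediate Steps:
√((s - 19) - 127) = √((-197 - 19) - 127) = √(-216 - 127) = √(-343) = 7*I*√7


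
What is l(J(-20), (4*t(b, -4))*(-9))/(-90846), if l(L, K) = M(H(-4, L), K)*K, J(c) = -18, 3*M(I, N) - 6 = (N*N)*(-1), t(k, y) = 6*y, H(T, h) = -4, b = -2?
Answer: 11943840/5047 ≈ 2366.5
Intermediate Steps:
M(I, N) = 2 - N**2/3 (M(I, N) = 2 + ((N*N)*(-1))/3 = 2 + (N**2*(-1))/3 = 2 + (-N**2)/3 = 2 - N**2/3)
l(L, K) = K*(2 - K**2/3) (l(L, K) = (2 - K**2/3)*K = K*(2 - K**2/3))
l(J(-20), (4*t(b, -4))*(-9))/(-90846) = (((4*(6*(-4)))*(-9))*(6 - ((4*(6*(-4)))*(-9))**2)/3)/(-90846) = (((4*(-24))*(-9))*(6 - ((4*(-24))*(-9))**2)/3)*(-1/90846) = ((-96*(-9))*(6 - (-96*(-9))**2)/3)*(-1/90846) = ((1/3)*864*(6 - 1*864**2))*(-1/90846) = ((1/3)*864*(6 - 1*746496))*(-1/90846) = ((1/3)*864*(6 - 746496))*(-1/90846) = ((1/3)*864*(-746490))*(-1/90846) = -214989120*(-1/90846) = 11943840/5047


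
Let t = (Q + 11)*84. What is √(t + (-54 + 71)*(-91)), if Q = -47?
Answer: I*√4571 ≈ 67.609*I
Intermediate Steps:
t = -3024 (t = (-47 + 11)*84 = -36*84 = -3024)
√(t + (-54 + 71)*(-91)) = √(-3024 + (-54 + 71)*(-91)) = √(-3024 + 17*(-91)) = √(-3024 - 1547) = √(-4571) = I*√4571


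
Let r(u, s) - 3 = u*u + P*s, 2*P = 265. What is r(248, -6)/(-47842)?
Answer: -30356/23921 ≈ -1.2690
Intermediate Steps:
P = 265/2 (P = (½)*265 = 265/2 ≈ 132.50)
r(u, s) = 3 + u² + 265*s/2 (r(u, s) = 3 + (u*u + 265*s/2) = 3 + (u² + 265*s/2) = 3 + u² + 265*s/2)
r(248, -6)/(-47842) = (3 + 248² + (265/2)*(-6))/(-47842) = (3 + 61504 - 795)*(-1/47842) = 60712*(-1/47842) = -30356/23921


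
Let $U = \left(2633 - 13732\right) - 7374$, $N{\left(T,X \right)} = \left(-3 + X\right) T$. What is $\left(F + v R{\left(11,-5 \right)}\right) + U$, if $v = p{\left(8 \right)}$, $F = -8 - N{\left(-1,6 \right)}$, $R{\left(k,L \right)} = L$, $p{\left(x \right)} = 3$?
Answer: $-18493$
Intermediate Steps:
$N{\left(T,X \right)} = T \left(-3 + X\right)$
$F = -5$ ($F = -8 - - (-3 + 6) = -8 - \left(-1\right) 3 = -8 - -3 = -8 + 3 = -5$)
$v = 3$
$U = -18473$ ($U = -11099 - 7374 = -18473$)
$\left(F + v R{\left(11,-5 \right)}\right) + U = \left(-5 + 3 \left(-5\right)\right) - 18473 = \left(-5 - 15\right) - 18473 = -20 - 18473 = -18493$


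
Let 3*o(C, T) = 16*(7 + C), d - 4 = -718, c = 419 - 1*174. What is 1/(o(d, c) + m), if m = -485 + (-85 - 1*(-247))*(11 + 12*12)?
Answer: 3/62563 ≈ 4.7952e-5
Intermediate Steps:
c = 245 (c = 419 - 174 = 245)
d = -714 (d = 4 - 718 = -714)
o(C, T) = 112/3 + 16*C/3 (o(C, T) = (16*(7 + C))/3 = (112 + 16*C)/3 = 112/3 + 16*C/3)
m = 24625 (m = -485 + (-85 + 247)*(11 + 144) = -485 + 162*155 = -485 + 25110 = 24625)
1/(o(d, c) + m) = 1/((112/3 + (16/3)*(-714)) + 24625) = 1/((112/3 - 3808) + 24625) = 1/(-11312/3 + 24625) = 1/(62563/3) = 3/62563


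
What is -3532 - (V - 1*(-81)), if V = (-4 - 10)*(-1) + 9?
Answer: -3636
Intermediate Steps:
V = 23 (V = -14*(-1) + 9 = 14 + 9 = 23)
-3532 - (V - 1*(-81)) = -3532 - (23 - 1*(-81)) = -3532 - (23 + 81) = -3532 - 1*104 = -3532 - 104 = -3636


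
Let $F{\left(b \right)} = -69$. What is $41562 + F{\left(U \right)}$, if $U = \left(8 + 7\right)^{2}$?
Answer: $41493$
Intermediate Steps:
$U = 225$ ($U = 15^{2} = 225$)
$41562 + F{\left(U \right)} = 41562 - 69 = 41493$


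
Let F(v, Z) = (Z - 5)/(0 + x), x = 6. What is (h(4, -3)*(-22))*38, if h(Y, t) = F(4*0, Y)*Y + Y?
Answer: -8360/3 ≈ -2786.7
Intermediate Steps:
F(v, Z) = -⅚ + Z/6 (F(v, Z) = (Z - 5)/(0 + 6) = (-5 + Z)/6 = (-5 + Z)*(⅙) = -⅚ + Z/6)
h(Y, t) = Y + Y*(-⅚ + Y/6) (h(Y, t) = (-⅚ + Y/6)*Y + Y = Y*(-⅚ + Y/6) + Y = Y + Y*(-⅚ + Y/6))
(h(4, -3)*(-22))*38 = (((⅙)*4*(1 + 4))*(-22))*38 = (((⅙)*4*5)*(-22))*38 = ((10/3)*(-22))*38 = -220/3*38 = -8360/3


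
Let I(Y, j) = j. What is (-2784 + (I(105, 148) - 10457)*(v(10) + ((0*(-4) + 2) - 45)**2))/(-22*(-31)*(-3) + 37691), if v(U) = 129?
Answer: -20393986/35645 ≈ -572.14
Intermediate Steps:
(-2784 + (I(105, 148) - 10457)*(v(10) + ((0*(-4) + 2) - 45)**2))/(-22*(-31)*(-3) + 37691) = (-2784 + (148 - 10457)*(129 + ((0*(-4) + 2) - 45)**2))/(-22*(-31)*(-3) + 37691) = (-2784 - 10309*(129 + ((0 + 2) - 45)**2))/(682*(-3) + 37691) = (-2784 - 10309*(129 + (2 - 45)**2))/(-2046 + 37691) = (-2784 - 10309*(129 + (-43)**2))/35645 = (-2784 - 10309*(129 + 1849))*(1/35645) = (-2784 - 10309*1978)*(1/35645) = (-2784 - 20391202)*(1/35645) = -20393986*1/35645 = -20393986/35645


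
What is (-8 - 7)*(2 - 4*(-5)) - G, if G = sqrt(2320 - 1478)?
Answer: -330 - sqrt(842) ≈ -359.02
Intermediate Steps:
G = sqrt(842) ≈ 29.017
(-8 - 7)*(2 - 4*(-5)) - G = (-8 - 7)*(2 - 4*(-5)) - sqrt(842) = -15*(2 + 20) - sqrt(842) = -15*22 - sqrt(842) = -330 - sqrt(842)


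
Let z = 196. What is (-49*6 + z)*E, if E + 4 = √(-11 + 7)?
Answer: 392 - 196*I ≈ 392.0 - 196.0*I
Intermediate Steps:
E = -4 + 2*I (E = -4 + √(-11 + 7) = -4 + √(-4) = -4 + 2*I ≈ -4.0 + 2.0*I)
(-49*6 + z)*E = (-49*6 + 196)*(-4 + 2*I) = (-294 + 196)*(-4 + 2*I) = -98*(-4 + 2*I) = 392 - 196*I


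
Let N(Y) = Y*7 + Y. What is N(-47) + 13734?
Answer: 13358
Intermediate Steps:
N(Y) = 8*Y (N(Y) = 7*Y + Y = 8*Y)
N(-47) + 13734 = 8*(-47) + 13734 = -376 + 13734 = 13358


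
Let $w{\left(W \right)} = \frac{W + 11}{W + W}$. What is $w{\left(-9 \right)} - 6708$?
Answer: $- \frac{60373}{9} \approx -6708.1$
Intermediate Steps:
$w{\left(W \right)} = \frac{11 + W}{2 W}$
$w{\left(-9 \right)} - 6708 = \frac{11 - 9}{2 \left(-9\right)} - 6708 = \frac{1}{2} \left(- \frac{1}{9}\right) 2 - 6708 = - \frac{1}{9} - 6708 = - \frac{60373}{9}$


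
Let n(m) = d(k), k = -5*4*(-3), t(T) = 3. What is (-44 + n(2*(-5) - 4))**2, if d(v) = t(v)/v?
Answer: 772641/400 ≈ 1931.6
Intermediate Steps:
k = 60 (k = -20*(-3) = 60)
d(v) = 3/v
n(m) = 1/20 (n(m) = 3/60 = 3*(1/60) = 1/20)
(-44 + n(2*(-5) - 4))**2 = (-44 + 1/20)**2 = (-879/20)**2 = 772641/400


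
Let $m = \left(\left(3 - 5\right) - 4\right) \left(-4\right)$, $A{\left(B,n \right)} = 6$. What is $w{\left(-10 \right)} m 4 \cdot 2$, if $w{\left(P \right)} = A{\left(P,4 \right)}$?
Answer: $1152$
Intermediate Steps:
$w{\left(P \right)} = 6$
$m = 24$ ($m = \left(-2 - 4\right) \left(-4\right) = \left(-6\right) \left(-4\right) = 24$)
$w{\left(-10 \right)} m 4 \cdot 2 = 6 \cdot 24 \cdot 4 \cdot 2 = 144 \cdot 8 = 1152$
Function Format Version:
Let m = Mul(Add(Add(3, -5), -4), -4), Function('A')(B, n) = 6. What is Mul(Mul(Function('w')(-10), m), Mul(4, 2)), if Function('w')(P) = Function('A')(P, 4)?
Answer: 1152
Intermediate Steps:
Function('w')(P) = 6
m = 24 (m = Mul(Add(-2, -4), -4) = Mul(-6, -4) = 24)
Mul(Mul(Function('w')(-10), m), Mul(4, 2)) = Mul(Mul(6, 24), Mul(4, 2)) = Mul(144, 8) = 1152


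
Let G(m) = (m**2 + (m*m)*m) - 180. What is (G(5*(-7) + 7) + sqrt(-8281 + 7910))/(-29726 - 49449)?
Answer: 21348/79175 - I*sqrt(371)/79175 ≈ 0.26963 - 0.00024328*I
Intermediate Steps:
G(m) = -180 + m**2 + m**3 (G(m) = (m**2 + m**2*m) - 180 = (m**2 + m**3) - 180 = -180 + m**2 + m**3)
(G(5*(-7) + 7) + sqrt(-8281 + 7910))/(-29726 - 49449) = ((-180 + (5*(-7) + 7)**2 + (5*(-7) + 7)**3) + sqrt(-8281 + 7910))/(-29726 - 49449) = ((-180 + (-35 + 7)**2 + (-35 + 7)**3) + sqrt(-371))/(-79175) = ((-180 + (-28)**2 + (-28)**3) + I*sqrt(371))*(-1/79175) = ((-180 + 784 - 21952) + I*sqrt(371))*(-1/79175) = (-21348 + I*sqrt(371))*(-1/79175) = 21348/79175 - I*sqrt(371)/79175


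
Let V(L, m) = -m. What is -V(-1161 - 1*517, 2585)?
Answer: 2585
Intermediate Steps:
-V(-1161 - 1*517, 2585) = -(-1)*2585 = -1*(-2585) = 2585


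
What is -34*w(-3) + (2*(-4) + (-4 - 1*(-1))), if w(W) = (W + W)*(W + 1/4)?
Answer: -572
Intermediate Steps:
w(W) = 2*W*(¼ + W) (w(W) = (2*W)*(W + ¼) = (2*W)*(¼ + W) = 2*W*(¼ + W))
-34*w(-3) + (2*(-4) + (-4 - 1*(-1))) = -17*(-3)*(1 + 4*(-3)) + (2*(-4) + (-4 - 1*(-1))) = -17*(-3)*(1 - 12) + (-8 + (-4 + 1)) = -17*(-3)*(-11) + (-8 - 3) = -34*33/2 - 11 = -561 - 11 = -572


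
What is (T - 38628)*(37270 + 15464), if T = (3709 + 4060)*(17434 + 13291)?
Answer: 12585701944398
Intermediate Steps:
T = 238702525 (T = 7769*30725 = 238702525)
(T - 38628)*(37270 + 15464) = (238702525 - 38628)*(37270 + 15464) = 238663897*52734 = 12585701944398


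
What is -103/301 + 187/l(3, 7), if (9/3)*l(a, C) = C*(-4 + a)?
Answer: -24226/301 ≈ -80.485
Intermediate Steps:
l(a, C) = C*(-4 + a)/3 (l(a, C) = (C*(-4 + a))/3 = C*(-4 + a)/3)
-103/301 + 187/l(3, 7) = -103/301 + 187/(((1/3)*7*(-4 + 3))) = -103*1/301 + 187/(((1/3)*7*(-1))) = -103/301 + 187/(-7/3) = -103/301 + 187*(-3/7) = -103/301 - 561/7 = -24226/301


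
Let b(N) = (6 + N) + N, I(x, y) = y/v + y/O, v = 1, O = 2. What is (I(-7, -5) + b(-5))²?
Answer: 529/4 ≈ 132.25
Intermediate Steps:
I(x, y) = 3*y/2 (I(x, y) = y/1 + y/2 = y*1 + y*(½) = y + y/2 = 3*y/2)
b(N) = 6 + 2*N
(I(-7, -5) + b(-5))² = ((3/2)*(-5) + (6 + 2*(-5)))² = (-15/2 + (6 - 10))² = (-15/2 - 4)² = (-23/2)² = 529/4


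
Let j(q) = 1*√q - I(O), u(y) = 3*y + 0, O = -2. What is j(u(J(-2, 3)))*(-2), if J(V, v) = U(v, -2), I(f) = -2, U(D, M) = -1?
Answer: -4 - 2*I*√3 ≈ -4.0 - 3.4641*I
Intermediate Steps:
J(V, v) = -1
u(y) = 3*y
j(q) = 2 + √q (j(q) = 1*√q - 1*(-2) = √q + 2 = 2 + √q)
j(u(J(-2, 3)))*(-2) = (2 + √(3*(-1)))*(-2) = (2 + √(-3))*(-2) = (2 + I*√3)*(-2) = -4 - 2*I*√3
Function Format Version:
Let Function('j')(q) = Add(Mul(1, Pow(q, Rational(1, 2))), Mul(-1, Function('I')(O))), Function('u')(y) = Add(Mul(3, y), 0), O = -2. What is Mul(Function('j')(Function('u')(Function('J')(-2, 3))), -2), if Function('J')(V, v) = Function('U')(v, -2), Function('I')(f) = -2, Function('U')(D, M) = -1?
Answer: Add(-4, Mul(-2, I, Pow(3, Rational(1, 2)))) ≈ Add(-4.0000, Mul(-3.4641, I))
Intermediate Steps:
Function('J')(V, v) = -1
Function('u')(y) = Mul(3, y)
Function('j')(q) = Add(2, Pow(q, Rational(1, 2))) (Function('j')(q) = Add(Mul(1, Pow(q, Rational(1, 2))), Mul(-1, -2)) = Add(Pow(q, Rational(1, 2)), 2) = Add(2, Pow(q, Rational(1, 2))))
Mul(Function('j')(Function('u')(Function('J')(-2, 3))), -2) = Mul(Add(2, Pow(Mul(3, -1), Rational(1, 2))), -2) = Mul(Add(2, Pow(-3, Rational(1, 2))), -2) = Mul(Add(2, Mul(I, Pow(3, Rational(1, 2)))), -2) = Add(-4, Mul(-2, I, Pow(3, Rational(1, 2))))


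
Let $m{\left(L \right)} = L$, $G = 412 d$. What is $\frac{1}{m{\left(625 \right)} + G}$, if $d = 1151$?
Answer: $\frac{1}{474837} \approx 2.106 \cdot 10^{-6}$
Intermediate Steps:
$G = 474212$ ($G = 412 \cdot 1151 = 474212$)
$\frac{1}{m{\left(625 \right)} + G} = \frac{1}{625 + 474212} = \frac{1}{474837}$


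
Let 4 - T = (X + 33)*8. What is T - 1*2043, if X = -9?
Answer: -2231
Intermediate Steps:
T = -188 (T = 4 - (-9 + 33)*8 = 4 - 24*8 = 4 - 1*192 = 4 - 192 = -188)
T - 1*2043 = -188 - 1*2043 = -188 - 2043 = -2231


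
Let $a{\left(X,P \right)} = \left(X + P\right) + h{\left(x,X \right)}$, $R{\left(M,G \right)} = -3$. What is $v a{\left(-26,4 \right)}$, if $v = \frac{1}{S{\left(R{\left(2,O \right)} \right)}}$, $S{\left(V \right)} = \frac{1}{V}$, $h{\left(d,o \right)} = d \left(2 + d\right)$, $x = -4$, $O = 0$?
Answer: $42$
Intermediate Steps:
$a{\left(X,P \right)} = 8 + P + X$ ($a{\left(X,P \right)} = \left(X + P\right) - 4 \left(2 - 4\right) = \left(P + X\right) - -8 = \left(P + X\right) + 8 = 8 + P + X$)
$v = -3$ ($v = \frac{1}{\frac{1}{-3}} = \frac{1}{- \frac{1}{3}} = -3$)
$v a{\left(-26,4 \right)} = - 3 \left(8 + 4 - 26\right) = \left(-3\right) \left(-14\right) = 42$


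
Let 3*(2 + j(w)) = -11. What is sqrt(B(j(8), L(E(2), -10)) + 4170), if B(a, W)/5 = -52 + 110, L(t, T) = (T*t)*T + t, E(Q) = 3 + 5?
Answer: 2*sqrt(1115) ≈ 66.783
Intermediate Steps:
j(w) = -17/3 (j(w) = -2 + (1/3)*(-11) = -2 - 11/3 = -17/3)
E(Q) = 8
L(t, T) = t + t*T**2 (L(t, T) = t*T**2 + t = t + t*T**2)
B(a, W) = 290 (B(a, W) = 5*(-52 + 110) = 5*58 = 290)
sqrt(B(j(8), L(E(2), -10)) + 4170) = sqrt(290 + 4170) = sqrt(4460) = 2*sqrt(1115)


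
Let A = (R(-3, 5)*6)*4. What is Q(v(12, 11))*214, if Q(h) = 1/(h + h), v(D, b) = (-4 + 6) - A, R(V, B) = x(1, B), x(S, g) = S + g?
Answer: -107/142 ≈ -0.75352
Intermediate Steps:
R(V, B) = 1 + B
A = 144 (A = ((1 + 5)*6)*4 = (6*6)*4 = 36*4 = 144)
v(D, b) = -142 (v(D, b) = (-4 + 6) - 1*144 = 2 - 144 = -142)
Q(h) = 1/(2*h)
Q(v(12, 11))*214 = ((½)/(-142))*214 = ((½)*(-1/142))*214 = -1/284*214 = -107/142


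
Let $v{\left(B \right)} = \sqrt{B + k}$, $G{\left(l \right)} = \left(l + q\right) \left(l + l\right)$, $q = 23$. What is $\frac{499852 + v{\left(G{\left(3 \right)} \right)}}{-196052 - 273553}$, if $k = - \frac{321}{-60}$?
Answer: $- \frac{499852}{469605} - \frac{\sqrt{16135}}{4696050} \approx -1.0644$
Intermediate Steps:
$k = \frac{107}{20}$ ($k = \left(-321\right) \left(- \frac{1}{60}\right) = \frac{107}{20} \approx 5.35$)
$G{\left(l \right)} = 2 l \left(23 + l\right)$ ($G{\left(l \right)} = \left(l + 23\right) \left(l + l\right) = \left(23 + l\right) 2 l = 2 l \left(23 + l\right)$)
$v{\left(B \right)} = \sqrt{\frac{107}{20} + B}$ ($v{\left(B \right)} = \sqrt{B + \frac{107}{20}} = \sqrt{\frac{107}{20} + B}$)
$\frac{499852 + v{\left(G{\left(3 \right)} \right)}}{-196052 - 273553} = \frac{499852 + \frac{\sqrt{535 + 100 \cdot 2 \cdot 3 \left(23 + 3\right)}}{10}}{-196052 - 273553} = \frac{499852 + \frac{\sqrt{535 + 100 \cdot 2 \cdot 3 \cdot 26}}{10}}{-469605} = \left(499852 + \frac{\sqrt{535 + 100 \cdot 156}}{10}\right) \left(- \frac{1}{469605}\right) = \left(499852 + \frac{\sqrt{535 + 15600}}{10}\right) \left(- \frac{1}{469605}\right) = \left(499852 + \frac{\sqrt{16135}}{10}\right) \left(- \frac{1}{469605}\right) = - \frac{499852}{469605} - \frac{\sqrt{16135}}{4696050}$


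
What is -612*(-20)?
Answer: 12240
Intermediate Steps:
-612*(-20) = -153*(-80) = 12240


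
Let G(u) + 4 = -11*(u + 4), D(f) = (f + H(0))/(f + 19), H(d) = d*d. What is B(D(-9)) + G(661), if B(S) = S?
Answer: -73199/10 ≈ -7319.9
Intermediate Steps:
H(d) = d**2
D(f) = f/(19 + f) (D(f) = (f + 0**2)/(f + 19) = (f + 0)/(19 + f) = f/(19 + f))
G(u) = -48 - 11*u (G(u) = -4 - 11*(u + 4) = -4 - 11*(4 + u) = -4 + (-44 - 11*u) = -48 - 11*u)
B(D(-9)) + G(661) = -9/(19 - 9) + (-48 - 11*661) = -9/10 + (-48 - 7271) = -9*1/10 - 7319 = -9/10 - 7319 = -73199/10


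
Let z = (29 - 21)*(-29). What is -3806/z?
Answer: 1903/116 ≈ 16.405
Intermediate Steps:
z = -232 (z = 8*(-29) = -232)
-3806/z = -3806/(-232) = -3806*(-1/232) = 1903/116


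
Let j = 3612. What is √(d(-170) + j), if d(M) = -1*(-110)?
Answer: √3722 ≈ 61.008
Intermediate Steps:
d(M) = 110
√(d(-170) + j) = √(110 + 3612) = √3722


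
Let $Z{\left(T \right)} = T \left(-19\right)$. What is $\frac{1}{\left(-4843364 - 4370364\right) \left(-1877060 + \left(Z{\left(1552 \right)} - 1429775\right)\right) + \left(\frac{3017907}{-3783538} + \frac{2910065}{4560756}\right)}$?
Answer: $\frac{8627896817364}{265221312125009270899414555} \approx 3.2531 \cdot 10^{-14}$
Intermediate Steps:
$Z{\left(T \right)} = - 19 T$
$\frac{1}{\left(-4843364 - 4370364\right) \left(-1877060 + \left(Z{\left(1552 \right)} - 1429775\right)\right) + \left(\frac{3017907}{-3783538} + \frac{2910065}{4560756}\right)} = \frac{1}{\left(-4843364 - 4370364\right) \left(-1877060 - 1459263\right) + \left(\frac{3017907}{-3783538} + \frac{2910065}{4560756}\right)} = \frac{1}{- 9213728 \left(-1877060 - 1459263\right) + \left(3017907 \left(- \frac{1}{3783538}\right) + 2910065 \cdot \frac{1}{4560756}\right)} = \frac{1}{- 9213728 \left(-1877060 - 1459263\right) + \left(- \frac{3017907}{3783538} + \frac{2910065}{4560756}\right)} = \frac{1}{\left(-9213728\right) \left(-3336323\right) - \frac{1376797973861}{8627896817364}} = \frac{1}{30739972642144 - \frac{1376797973861}{8627896817364}} = \frac{1}{\frac{265221312125009270899414555}{8627896817364}} = \frac{8627896817364}{265221312125009270899414555}$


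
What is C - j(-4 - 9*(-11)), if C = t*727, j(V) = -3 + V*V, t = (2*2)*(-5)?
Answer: -23562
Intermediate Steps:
t = -20 (t = 4*(-5) = -20)
j(V) = -3 + V**2
C = -14540 (C = -20*727 = -14540)
C - j(-4 - 9*(-11)) = -14540 - (-3 + (-4 - 9*(-11))**2) = -14540 - (-3 + (-4 + 99)**2) = -14540 - (-3 + 95**2) = -14540 - (-3 + 9025) = -14540 - 1*9022 = -14540 - 9022 = -23562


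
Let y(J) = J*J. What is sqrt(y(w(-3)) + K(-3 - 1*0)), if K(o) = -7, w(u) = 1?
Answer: I*sqrt(6) ≈ 2.4495*I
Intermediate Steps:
y(J) = J**2
sqrt(y(w(-3)) + K(-3 - 1*0)) = sqrt(1**2 - 7) = sqrt(1 - 7) = sqrt(-6) = I*sqrt(6)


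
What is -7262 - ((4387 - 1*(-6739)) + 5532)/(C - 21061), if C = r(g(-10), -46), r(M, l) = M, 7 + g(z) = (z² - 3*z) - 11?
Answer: -152114980/20949 ≈ -7261.2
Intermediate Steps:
g(z) = -18 + z² - 3*z (g(z) = -7 + ((z² - 3*z) - 11) = -7 + (-11 + z² - 3*z) = -18 + z² - 3*z)
C = 112 (C = -18 + (-10)² - 3*(-10) = -18 + 100 + 30 = 112)
-7262 - ((4387 - 1*(-6739)) + 5532)/(C - 21061) = -7262 - ((4387 - 1*(-6739)) + 5532)/(112 - 21061) = -7262 - ((4387 + 6739) + 5532)/(-20949) = -7262 - (11126 + 5532)*(-1)/20949 = -7262 - 16658*(-1)/20949 = -7262 - 1*(-16658/20949) = -7262 + 16658/20949 = -152114980/20949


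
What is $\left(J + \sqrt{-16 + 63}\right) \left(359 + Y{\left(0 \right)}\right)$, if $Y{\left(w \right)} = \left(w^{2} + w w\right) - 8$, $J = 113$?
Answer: $39663 + 351 \sqrt{47} \approx 42069.0$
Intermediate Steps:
$Y{\left(w \right)} = -8 + 2 w^{2}$ ($Y{\left(w \right)} = \left(w^{2} + w^{2}\right) - 8 = 2 w^{2} - 8 = -8 + 2 w^{2}$)
$\left(J + \sqrt{-16 + 63}\right) \left(359 + Y{\left(0 \right)}\right) = \left(113 + \sqrt{-16 + 63}\right) \left(359 - \left(8 - 2 \cdot 0^{2}\right)\right) = \left(113 + \sqrt{47}\right) \left(359 + \left(-8 + 2 \cdot 0\right)\right) = \left(113 + \sqrt{47}\right) \left(359 + \left(-8 + 0\right)\right) = \left(113 + \sqrt{47}\right) \left(359 - 8\right) = \left(113 + \sqrt{47}\right) 351 = 39663 + 351 \sqrt{47}$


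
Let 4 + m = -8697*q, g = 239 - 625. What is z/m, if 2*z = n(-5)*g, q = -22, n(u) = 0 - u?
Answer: -193/38266 ≈ -0.0050436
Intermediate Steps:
n(u) = -u
g = -386
m = 191330 (m = -4 - 8697*(-22) = -4 + 191334 = 191330)
z = -965 (z = (-1*(-5)*(-386))/2 = (5*(-386))/2 = (½)*(-1930) = -965)
z/m = -965/191330 = -965*1/191330 = -193/38266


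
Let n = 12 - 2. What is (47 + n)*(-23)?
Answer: -1311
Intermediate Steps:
n = 10 (n = 12 - 1*2 = 12 - 2 = 10)
(47 + n)*(-23) = (47 + 10)*(-23) = 57*(-23) = -1311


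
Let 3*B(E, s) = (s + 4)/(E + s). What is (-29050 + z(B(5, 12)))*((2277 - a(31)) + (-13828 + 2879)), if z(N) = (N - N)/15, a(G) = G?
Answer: 252822150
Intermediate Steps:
B(E, s) = (4 + s)/(3*(E + s)) (B(E, s) = ((s + 4)/(E + s))/3 = ((4 + s)/(E + s))/3 = (4 + s)/(3*(E + s)))
z(N) = 0 (z(N) = (1/15)*0 = 0)
(-29050 + z(B(5, 12)))*((2277 - a(31)) + (-13828 + 2879)) = (-29050 + 0)*((2277 - 1*31) + (-13828 + 2879)) = -29050*((2277 - 31) - 10949) = -29050*(2246 - 10949) = -29050*(-8703) = 252822150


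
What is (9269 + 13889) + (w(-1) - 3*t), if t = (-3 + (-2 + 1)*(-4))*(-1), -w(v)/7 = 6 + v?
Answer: 23126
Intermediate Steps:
w(v) = -42 - 7*v (w(v) = -7*(6 + v) = -42 - 7*v)
t = -1 (t = (-3 - 1*(-4))*(-1) = (-3 + 4)*(-1) = 1*(-1) = -1)
(9269 + 13889) + (w(-1) - 3*t) = (9269 + 13889) + ((-42 - 7*(-1)) - 3*(-1)) = 23158 + ((-42 + 7) + 3) = 23158 + (-35 + 3) = 23158 - 32 = 23126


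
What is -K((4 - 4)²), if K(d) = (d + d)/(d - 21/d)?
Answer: 0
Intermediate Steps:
K(d) = 2*d/(d - 21/d) (K(d) = (2*d)/(d - 21/d) = 2*d/(d - 21/d))
-K((4 - 4)²) = -2*((4 - 4)²)²/(-21 + ((4 - 4)²)²) = -2*(0²)²/(-21 + (0²)²) = -2*0²/(-21 + 0²) = -2*0/(-21 + 0) = -2*0/(-21) = -2*0*(-1)/21 = -1*0 = 0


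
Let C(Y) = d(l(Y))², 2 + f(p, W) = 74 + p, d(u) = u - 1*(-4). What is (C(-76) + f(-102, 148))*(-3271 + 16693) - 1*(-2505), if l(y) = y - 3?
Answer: 75098595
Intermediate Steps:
l(y) = -3 + y
d(u) = 4 + u (d(u) = u + 4 = 4 + u)
f(p, W) = 72 + p (f(p, W) = -2 + (74 + p) = 72 + p)
C(Y) = (1 + Y)² (C(Y) = (4 + (-3 + Y))² = (1 + Y)²)
(C(-76) + f(-102, 148))*(-3271 + 16693) - 1*(-2505) = ((1 - 76)² + (72 - 102))*(-3271 + 16693) - 1*(-2505) = ((-75)² - 30)*13422 + 2505 = (5625 - 30)*13422 + 2505 = 5595*13422 + 2505 = 75096090 + 2505 = 75098595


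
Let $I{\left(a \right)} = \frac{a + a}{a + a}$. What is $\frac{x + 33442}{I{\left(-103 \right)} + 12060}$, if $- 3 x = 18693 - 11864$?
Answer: $\frac{93497}{36183} \approx 2.584$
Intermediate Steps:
$x = - \frac{6829}{3}$ ($x = - \frac{18693 - 11864}{3} = \left(- \frac{1}{3}\right) 6829 = - \frac{6829}{3} \approx -2276.3$)
$I{\left(a \right)} = 1$ ($I{\left(a \right)} = \frac{2 a}{2 a} = 2 a \frac{1}{2 a} = 1$)
$\frac{x + 33442}{I{\left(-103 \right)} + 12060} = \frac{- \frac{6829}{3} + 33442}{1 + 12060} = \frac{93497}{3 \cdot 12061} = \frac{93497}{3} \cdot \frac{1}{12061} = \frac{93497}{36183}$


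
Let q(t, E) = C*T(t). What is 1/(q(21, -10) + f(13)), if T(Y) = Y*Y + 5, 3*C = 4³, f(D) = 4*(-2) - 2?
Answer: 3/28514 ≈ 0.00010521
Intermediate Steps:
f(D) = -10 (f(D) = -8 - 2 = -10)
C = 64/3 (C = (⅓)*4³ = (⅓)*64 = 64/3 ≈ 21.333)
T(Y) = 5 + Y² (T(Y) = Y² + 5 = 5 + Y²)
q(t, E) = 320/3 + 64*t²/3 (q(t, E) = 64*(5 + t²)/3 = 320/3 + 64*t²/3)
1/(q(21, -10) + f(13)) = 1/((320/3 + (64/3)*21²) - 10) = 1/((320/3 + (64/3)*441) - 10) = 1/((320/3 + 9408) - 10) = 1/(28544/3 - 10) = 1/(28514/3) = 3/28514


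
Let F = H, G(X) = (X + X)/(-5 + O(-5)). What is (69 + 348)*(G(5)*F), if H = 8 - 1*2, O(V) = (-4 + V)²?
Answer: 6255/19 ≈ 329.21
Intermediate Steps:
G(X) = X/38 (G(X) = (X + X)/(-5 + (-4 - 5)²) = (2*X)/(-5 + (-9)²) = (2*X)/(-5 + 81) = (2*X)/76 = (2*X)*(1/76) = X/38)
H = 6 (H = 8 - 2 = 6)
F = 6
(69 + 348)*(G(5)*F) = (69 + 348)*(((1/38)*5)*6) = 417*((5/38)*6) = 417*(15/19) = 6255/19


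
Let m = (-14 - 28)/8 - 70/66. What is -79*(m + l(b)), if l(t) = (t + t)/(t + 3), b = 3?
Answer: 55379/132 ≈ 419.54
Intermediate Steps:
l(t) = 2*t/(3 + t) (l(t) = (2*t)/(3 + t) = 2*t/(3 + t))
m = -833/132 (m = -42*⅛ - 70*1/66 = -21/4 - 35/33 = -833/132 ≈ -6.3106)
-79*(m + l(b)) = -79*(-833/132 + 2*3/(3 + 3)) = -79*(-833/132 + 2*3/6) = -79*(-833/132 + 2*3*(⅙)) = -79*(-833/132 + 1) = -79*(-701/132) = 55379/132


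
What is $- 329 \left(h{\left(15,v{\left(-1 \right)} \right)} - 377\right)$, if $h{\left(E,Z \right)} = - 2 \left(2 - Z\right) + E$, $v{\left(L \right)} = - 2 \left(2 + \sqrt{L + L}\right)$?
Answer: $123046 + 1316 i \sqrt{2} \approx 1.2305 \cdot 10^{5} + 1861.1 i$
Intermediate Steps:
$v{\left(L \right)} = -4 - 2 \sqrt{2} \sqrt{L}$ ($v{\left(L \right)} = - 2 \left(2 + \sqrt{2 L}\right) = - 2 \left(2 + \sqrt{2} \sqrt{L}\right) = -4 - 2 \sqrt{2} \sqrt{L}$)
$h{\left(E,Z \right)} = -4 + E + 2 Z$ ($h{\left(E,Z \right)} = \left(-4 + 2 Z\right) + E = -4 + E + 2 Z$)
$- 329 \left(h{\left(15,v{\left(-1 \right)} \right)} - 377\right) = - 329 \left(\left(-4 + 15 + 2 \left(-4 - 2 \sqrt{2} \sqrt{-1}\right)\right) - 377\right) = - 329 \left(\left(-4 + 15 + 2 \left(-4 - 2 \sqrt{2} i\right)\right) - 377\right) = - 329 \left(\left(-4 + 15 + 2 \left(-4 - 2 i \sqrt{2}\right)\right) - 377\right) = - 329 \left(\left(-4 + 15 - \left(8 + 4 i \sqrt{2}\right)\right) - 377\right) = - 329 \left(\left(3 - 4 i \sqrt{2}\right) - 377\right) = - 329 \left(-374 - 4 i \sqrt{2}\right) = 123046 + 1316 i \sqrt{2}$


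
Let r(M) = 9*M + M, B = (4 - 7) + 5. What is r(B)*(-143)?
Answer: -2860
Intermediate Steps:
B = 2 (B = -3 + 5 = 2)
r(M) = 10*M
r(B)*(-143) = (10*2)*(-143) = 20*(-143) = -2860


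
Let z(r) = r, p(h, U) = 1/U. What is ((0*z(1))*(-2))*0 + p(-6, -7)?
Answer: -1/7 ≈ -0.14286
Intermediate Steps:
((0*z(1))*(-2))*0 + p(-6, -7) = ((0*1)*(-2))*0 + 1/(-7) = (0*(-2))*0 - 1/7 = 0*0 - 1/7 = 0 - 1/7 = -1/7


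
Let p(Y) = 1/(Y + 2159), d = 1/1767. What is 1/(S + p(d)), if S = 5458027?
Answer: 3814954/20822121937525 ≈ 1.8322e-7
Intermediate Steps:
d = 1/1767 ≈ 0.00056593
p(Y) = 1/(2159 + Y)
1/(S + p(d)) = 1/(5458027 + 1/(2159 + 1/1767)) = 1/(5458027 + 1/(3814954/1767)) = 1/(5458027 + 1767/3814954) = 1/(20822121937525/3814954) = 3814954/20822121937525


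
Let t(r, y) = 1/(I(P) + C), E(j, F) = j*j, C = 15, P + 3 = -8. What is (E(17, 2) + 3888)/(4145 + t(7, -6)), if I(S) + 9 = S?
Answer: 20885/20724 ≈ 1.0078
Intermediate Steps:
P = -11 (P = -3 - 8 = -11)
E(j, F) = j**2
I(S) = -9 + S
t(r, y) = -1/5 (t(r, y) = 1/((-9 - 11) + 15) = 1/(-20 + 15) = 1/(-5) = -1/5)
(E(17, 2) + 3888)/(4145 + t(7, -6)) = (17**2 + 3888)/(4145 - 1/5) = (289 + 3888)/(20724/5) = 4177*(5/20724) = 20885/20724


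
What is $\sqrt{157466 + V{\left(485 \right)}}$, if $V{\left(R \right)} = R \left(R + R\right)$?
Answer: $2 \sqrt{156979} \approx 792.41$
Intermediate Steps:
$V{\left(R \right)} = 2 R^{2}$ ($V{\left(R \right)} = R 2 R = 2 R^{2}$)
$\sqrt{157466 + V{\left(485 \right)}} = \sqrt{157466 + 2 \cdot 485^{2}} = \sqrt{157466 + 2 \cdot 235225} = \sqrt{157466 + 470450} = \sqrt{627916} = 2 \sqrt{156979}$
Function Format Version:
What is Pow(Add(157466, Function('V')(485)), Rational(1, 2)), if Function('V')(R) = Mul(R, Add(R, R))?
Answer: Mul(2, Pow(156979, Rational(1, 2))) ≈ 792.41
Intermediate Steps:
Function('V')(R) = Mul(2, Pow(R, 2)) (Function('V')(R) = Mul(R, Mul(2, R)) = Mul(2, Pow(R, 2)))
Pow(Add(157466, Function('V')(485)), Rational(1, 2)) = Pow(Add(157466, Mul(2, Pow(485, 2))), Rational(1, 2)) = Pow(Add(157466, Mul(2, 235225)), Rational(1, 2)) = Pow(Add(157466, 470450), Rational(1, 2)) = Pow(627916, Rational(1, 2)) = Mul(2, Pow(156979, Rational(1, 2)))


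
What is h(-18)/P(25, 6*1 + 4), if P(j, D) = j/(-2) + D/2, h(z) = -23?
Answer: 46/15 ≈ 3.0667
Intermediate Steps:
P(j, D) = D/2 - j/2 (P(j, D) = j*(-1/2) + D*(1/2) = -j/2 + D/2 = D/2 - j/2)
h(-18)/P(25, 6*1 + 4) = -23/((6*1 + 4)/2 - 1/2*25) = -23/((6 + 4)/2 - 25/2) = -23/((1/2)*10 - 25/2) = -23/(5 - 25/2) = -23/(-15/2) = -23*(-2/15) = 46/15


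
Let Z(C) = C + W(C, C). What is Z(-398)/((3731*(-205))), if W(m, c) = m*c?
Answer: -158006/764855 ≈ -0.20658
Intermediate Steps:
W(m, c) = c*m
Z(C) = C + C² (Z(C) = C + C*C = C + C²)
Z(-398)/((3731*(-205))) = (-398*(1 - 398))/((3731*(-205))) = -398*(-397)/(-764855) = 158006*(-1/764855) = -158006/764855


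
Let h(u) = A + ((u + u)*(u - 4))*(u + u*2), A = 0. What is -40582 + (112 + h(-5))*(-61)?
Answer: 34936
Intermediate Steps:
h(u) = 6*u²*(-4 + u) (h(u) = 0 + ((u + u)*(u - 4))*(u + u*2) = 0 + ((2*u)*(-4 + u))*(u + 2*u) = 0 + (2*u*(-4 + u))*(3*u) = 0 + 6*u²*(-4 + u) = 6*u²*(-4 + u))
-40582 + (112 + h(-5))*(-61) = -40582 + (112 + 6*(-5)²*(-4 - 5))*(-61) = -40582 + (112 + 6*25*(-9))*(-61) = -40582 + (112 - 1350)*(-61) = -40582 - 1238*(-61) = -40582 + 75518 = 34936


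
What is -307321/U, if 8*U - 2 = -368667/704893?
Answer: -1733027373224/1041119 ≈ -1.6646e+6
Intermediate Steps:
U = 1041119/5639144 (U = ¼ + (-368667/704893)/8 = ¼ + (-368667*1/704893)/8 = ¼ + (⅛)*(-368667/704893) = ¼ - 368667/5639144 = 1041119/5639144 ≈ 0.18462)
-307321/U = -307321/1041119/5639144 = -307321*5639144/1041119 = -1733027373224/1041119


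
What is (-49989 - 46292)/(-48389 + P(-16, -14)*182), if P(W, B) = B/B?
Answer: 96281/48207 ≈ 1.9972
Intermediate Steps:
P(W, B) = 1
(-49989 - 46292)/(-48389 + P(-16, -14)*182) = (-49989 - 46292)/(-48389 + 1*182) = -96281/(-48389 + 182) = -96281/(-48207) = -96281*(-1/48207) = 96281/48207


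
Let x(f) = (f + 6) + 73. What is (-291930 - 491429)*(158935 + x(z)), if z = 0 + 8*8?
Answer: -124615183002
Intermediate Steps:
z = 64 (z = 0 + 64 = 64)
x(f) = 79 + f (x(f) = (6 + f) + 73 = 79 + f)
(-291930 - 491429)*(158935 + x(z)) = (-291930 - 491429)*(158935 + (79 + 64)) = -783359*(158935 + 143) = -783359*159078 = -124615183002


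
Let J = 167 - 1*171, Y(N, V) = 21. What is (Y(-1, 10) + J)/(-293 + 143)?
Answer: -17/150 ≈ -0.11333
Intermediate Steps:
J = -4 (J = 167 - 171 = -4)
(Y(-1, 10) + J)/(-293 + 143) = (21 - 4)/(-293 + 143) = 17/(-150) = 17*(-1/150) = -17/150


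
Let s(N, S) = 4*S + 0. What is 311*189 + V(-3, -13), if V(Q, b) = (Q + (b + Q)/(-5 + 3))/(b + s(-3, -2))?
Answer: 1234354/21 ≈ 58779.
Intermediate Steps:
s(N, S) = 4*S
V(Q, b) = (Q/2 - b/2)/(-8 + b) (V(Q, b) = (Q + (b + Q)/(-5 + 3))/(b + 4*(-2)) = (Q + (Q + b)/(-2))/(b - 8) = (Q + (Q + b)*(-1/2))/(-8 + b) = (Q + (-Q/2 - b/2))/(-8 + b) = (Q/2 - b/2)/(-8 + b))
311*189 + V(-3, -13) = 311*189 + (-3 - 1*(-13))/(2*(-8 - 13)) = 58779 + (1/2)*(-3 + 13)/(-21) = 58779 + (1/2)*(-1/21)*10 = 58779 - 5/21 = 1234354/21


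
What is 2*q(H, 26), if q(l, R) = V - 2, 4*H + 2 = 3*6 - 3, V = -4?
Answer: -12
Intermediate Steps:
H = 13/4 (H = -½ + (3*6 - 3)/4 = -½ + (18 - 3)/4 = -½ + (¼)*15 = -½ + 15/4 = 13/4 ≈ 3.2500)
q(l, R) = -6 (q(l, R) = -4 - 2 = -6)
2*q(H, 26) = 2*(-6) = -12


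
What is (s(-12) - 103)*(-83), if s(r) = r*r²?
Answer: 151973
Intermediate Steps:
s(r) = r³
(s(-12) - 103)*(-83) = ((-12)³ - 103)*(-83) = (-1728 - 103)*(-83) = -1831*(-83) = 151973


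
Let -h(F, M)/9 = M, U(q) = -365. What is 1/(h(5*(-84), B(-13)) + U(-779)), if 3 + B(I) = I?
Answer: -1/221 ≈ -0.0045249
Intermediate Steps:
B(I) = -3 + I
h(F, M) = -9*M
1/(h(5*(-84), B(-13)) + U(-779)) = 1/(-9*(-3 - 13) - 365) = 1/(-9*(-16) - 365) = 1/(144 - 365) = 1/(-221) = -1/221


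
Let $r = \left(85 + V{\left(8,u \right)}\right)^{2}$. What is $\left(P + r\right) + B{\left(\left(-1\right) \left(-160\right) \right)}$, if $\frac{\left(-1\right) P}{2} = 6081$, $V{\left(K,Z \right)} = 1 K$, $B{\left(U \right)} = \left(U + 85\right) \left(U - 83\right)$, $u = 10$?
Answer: $15352$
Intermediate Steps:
$B{\left(U \right)} = \left(-83 + U\right) \left(85 + U\right)$ ($B{\left(U \right)} = \left(85 + U\right) \left(-83 + U\right) = \left(-83 + U\right) \left(85 + U\right)$)
$V{\left(K,Z \right)} = K$
$P = -12162$ ($P = \left(-2\right) 6081 = -12162$)
$r = 8649$ ($r = \left(85 + 8\right)^{2} = 93^{2} = 8649$)
$\left(P + r\right) + B{\left(\left(-1\right) \left(-160\right) \right)} = \left(-12162 + 8649\right) + \left(-7055 + \left(\left(-1\right) \left(-160\right)\right)^{2} + 2 \left(\left(-1\right) \left(-160\right)\right)\right) = -3513 + \left(-7055 + 160^{2} + 2 \cdot 160\right) = -3513 + \left(-7055 + 25600 + 320\right) = -3513 + 18865 = 15352$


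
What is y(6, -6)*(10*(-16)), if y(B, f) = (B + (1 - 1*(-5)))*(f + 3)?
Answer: 5760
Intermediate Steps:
y(B, f) = (3 + f)*(6 + B) (y(B, f) = (B + (1 + 5))*(3 + f) = (B + 6)*(3 + f) = (6 + B)*(3 + f) = (3 + f)*(6 + B))
y(6, -6)*(10*(-16)) = (18 + 3*6 + 6*(-6) + 6*(-6))*(10*(-16)) = (18 + 18 - 36 - 36)*(-160) = -36*(-160) = 5760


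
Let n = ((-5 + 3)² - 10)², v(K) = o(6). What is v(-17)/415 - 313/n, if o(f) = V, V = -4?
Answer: -130039/14940 ≈ -8.7041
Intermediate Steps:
o(f) = -4
v(K) = -4
n = 36 (n = ((-2)² - 10)² = (4 - 10)² = (-6)² = 36)
v(-17)/415 - 313/n = -4/415 - 313/36 = -130039/14940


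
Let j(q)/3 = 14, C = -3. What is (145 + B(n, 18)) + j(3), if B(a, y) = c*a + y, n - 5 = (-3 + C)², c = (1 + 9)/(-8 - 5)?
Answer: 2255/13 ≈ 173.46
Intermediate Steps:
j(q) = 42 (j(q) = 3*14 = 42)
c = -10/13 (c = 10/(-13) = 10*(-1/13) = -10/13 ≈ -0.76923)
n = 41 (n = 5 + (-3 - 3)² = 5 + (-6)² = 5 + 36 = 41)
B(a, y) = y - 10*a/13 (B(a, y) = -10*a/13 + y = y - 10*a/13)
(145 + B(n, 18)) + j(3) = (145 + (18 - 10/13*41)) + 42 = (145 + (18 - 410/13)) + 42 = (145 - 176/13) + 42 = 1709/13 + 42 = 2255/13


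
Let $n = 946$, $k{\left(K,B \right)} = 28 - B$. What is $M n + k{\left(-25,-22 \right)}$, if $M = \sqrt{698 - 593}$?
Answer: $50 + 946 \sqrt{105} \approx 9743.6$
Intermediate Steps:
$M = \sqrt{105} \approx 10.247$
$M n + k{\left(-25,-22 \right)} = \sqrt{105} \cdot 946 + \left(28 - -22\right) = 946 \sqrt{105} + \left(28 + 22\right) = 946 \sqrt{105} + 50 = 50 + 946 \sqrt{105}$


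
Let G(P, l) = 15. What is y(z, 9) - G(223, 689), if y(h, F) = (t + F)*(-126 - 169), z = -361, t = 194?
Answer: -59900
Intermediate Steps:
y(h, F) = -57230 - 295*F (y(h, F) = (194 + F)*(-126 - 169) = (194 + F)*(-295) = -57230 - 295*F)
y(z, 9) - G(223, 689) = (-57230 - 295*9) - 1*15 = (-57230 - 2655) - 15 = -59885 - 15 = -59900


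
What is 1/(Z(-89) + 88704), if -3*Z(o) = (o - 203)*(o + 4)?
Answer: 3/241292 ≈ 1.2433e-5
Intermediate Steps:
Z(o) = -(-203 + o)*(4 + o)/3 (Z(o) = -(o - 203)*(o + 4)/3 = -(-203 + o)*(4 + o)/3)
1/(Z(-89) + 88704) = 1/((812/3 - ⅓*(-89)² + (199/3)*(-89)) + 88704) = 1/((812/3 - ⅓*7921 - 17711/3) + 88704) = 1/((812/3 - 7921/3 - 17711/3) + 88704) = 1/(-24820/3 + 88704) = 1/(241292/3) = 3/241292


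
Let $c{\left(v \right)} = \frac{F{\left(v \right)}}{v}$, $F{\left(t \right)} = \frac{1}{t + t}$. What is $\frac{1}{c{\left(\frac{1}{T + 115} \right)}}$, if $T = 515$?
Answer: $\frac{1}{198450} \approx 5.0391 \cdot 10^{-6}$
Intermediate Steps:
$F{\left(t \right)} = \frac{1}{2 t}$
$c{\left(v \right)} = \frac{1}{2 v^{2}}$ ($c{\left(v \right)} = \frac{\frac{1}{2} \frac{1}{v}}{v} = \frac{1}{2 v^{2}}$)
$\frac{1}{c{\left(\frac{1}{T + 115} \right)}} = \frac{1}{\frac{1}{2} \frac{1}{\frac{1}{\left(515 + 115\right)^{2}}}} = \frac{1}{\frac{1}{2} \frac{1}{\frac{1}{396900}}} = \frac{1}{\frac{1}{2} \frac{1}{(\frac{1}{630})^{2}}} = \frac{1}{\frac{1}{2} \cdot 396900} = \frac{1}{198450}$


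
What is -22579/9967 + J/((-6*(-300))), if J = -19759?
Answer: -237580153/17940600 ≈ -13.243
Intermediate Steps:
-22579/9967 + J/((-6*(-300))) = -22579/9967 - 19759/((-6*(-300))) = -22579*1/9967 - 19759/1800 = -22579/9967 - 19759*1/1800 = -22579/9967 - 19759/1800 = -237580153/17940600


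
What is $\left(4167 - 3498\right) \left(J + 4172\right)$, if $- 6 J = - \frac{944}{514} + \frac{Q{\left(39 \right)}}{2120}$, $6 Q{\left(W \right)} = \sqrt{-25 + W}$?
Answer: $\frac{717357104}{257} - \frac{223 \sqrt{14}}{25440} \approx 2.7913 \cdot 10^{6}$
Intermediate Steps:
$Q{\left(W \right)} = \frac{\sqrt{-25 + W}}{6}$
$J = \frac{236}{771} - \frac{\sqrt{14}}{76320}$ ($J = - \frac{- \frac{944}{514} + \frac{\frac{1}{6} \sqrt{-25 + 39}}{2120}}{6} = - \frac{\left(-944\right) \frac{1}{514} + \frac{\sqrt{14}}{6} \cdot \frac{1}{2120}}{6} = - \frac{- \frac{472}{257} + \frac{\sqrt{14}}{12720}}{6} = \frac{236}{771} - \frac{\sqrt{14}}{76320} \approx 0.30605$)
$\left(4167 - 3498\right) \left(J + 4172\right) = \left(4167 - 3498\right) \left(\left(\frac{236}{771} - \frac{\sqrt{14}}{76320}\right) + 4172\right) = \left(4167 - 3498\right) \left(\frac{3216848}{771} - \frac{\sqrt{14}}{76320}\right) = 669 \left(\frac{3216848}{771} - \frac{\sqrt{14}}{76320}\right) = \frac{717357104}{257} - \frac{223 \sqrt{14}}{25440}$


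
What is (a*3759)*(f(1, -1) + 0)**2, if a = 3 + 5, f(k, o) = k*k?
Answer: 30072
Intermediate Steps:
f(k, o) = k**2
a = 8
(a*3759)*(f(1, -1) + 0)**2 = (8*3759)*(1**2 + 0)**2 = 30072*(1 + 0)**2 = 30072*1**2 = 30072*1 = 30072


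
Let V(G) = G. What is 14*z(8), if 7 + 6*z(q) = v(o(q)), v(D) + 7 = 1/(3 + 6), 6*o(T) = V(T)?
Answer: -875/27 ≈ -32.407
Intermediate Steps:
o(T) = T/6
v(D) = -62/9 (v(D) = -7 + 1/(3 + 6) = -7 + 1/9 = -62/9)
z(q) = -125/54 (z(q) = -7/6 + (1/6)*(-62/9) = -7/6 - 31/27 = -125/54)
14*z(8) = 14*(-125/54) = -875/27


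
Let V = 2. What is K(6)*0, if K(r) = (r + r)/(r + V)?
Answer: 0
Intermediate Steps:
K(r) = 2*r/(2 + r) (K(r) = (r + r)/(r + 2) = (2*r)/(2 + r) = 2*r/(2 + r))
K(6)*0 = (2*6/(2 + 6))*0 = (2*6/8)*0 = (2*6*(⅛))*0 = (3/2)*0 = 0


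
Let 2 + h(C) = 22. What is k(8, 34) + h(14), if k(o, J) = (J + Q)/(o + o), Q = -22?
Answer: 83/4 ≈ 20.750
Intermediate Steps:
h(C) = 20 (h(C) = -2 + 22 = 20)
k(o, J) = (-22 + J)/(2*o) (k(o, J) = (J - 22)/(o + o) = (-22 + J)/((2*o)) = (-22 + J)*(1/(2*o)) = (-22 + J)/(2*o))
k(8, 34) + h(14) = (½)*(-22 + 34)/8 + 20 = (½)*(⅛)*12 + 20 = ¾ + 20 = 83/4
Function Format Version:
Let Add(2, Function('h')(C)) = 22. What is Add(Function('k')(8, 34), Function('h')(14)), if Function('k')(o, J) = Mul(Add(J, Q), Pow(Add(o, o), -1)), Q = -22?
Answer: Rational(83, 4) ≈ 20.750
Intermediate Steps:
Function('h')(C) = 20 (Function('h')(C) = Add(-2, 22) = 20)
Function('k')(o, J) = Mul(Rational(1, 2), Pow(o, -1), Add(-22, J)) (Function('k')(o, J) = Mul(Add(J, -22), Pow(Add(o, o), -1)) = Mul(Add(-22, J), Pow(Mul(2, o), -1)) = Mul(Add(-22, J), Mul(Rational(1, 2), Pow(o, -1))) = Mul(Rational(1, 2), Pow(o, -1), Add(-22, J)))
Add(Function('k')(8, 34), Function('h')(14)) = Add(Mul(Rational(1, 2), Pow(8, -1), Add(-22, 34)), 20) = Add(Mul(Rational(1, 2), Rational(1, 8), 12), 20) = Add(Rational(3, 4), 20) = Rational(83, 4)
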